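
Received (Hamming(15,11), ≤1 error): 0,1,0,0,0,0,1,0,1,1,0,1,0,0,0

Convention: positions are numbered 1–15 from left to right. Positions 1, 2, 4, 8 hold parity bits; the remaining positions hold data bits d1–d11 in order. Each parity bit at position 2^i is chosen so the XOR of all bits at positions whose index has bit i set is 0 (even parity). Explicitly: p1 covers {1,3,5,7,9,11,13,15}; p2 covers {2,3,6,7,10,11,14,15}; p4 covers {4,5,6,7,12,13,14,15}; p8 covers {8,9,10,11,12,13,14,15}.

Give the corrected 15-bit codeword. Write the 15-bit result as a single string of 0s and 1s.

010000101001000

s1 (pos 1,3,5,7,9,11,13,15): 0⊕0⊕0⊕1⊕1⊕0⊕0⊕0 = 0
s2 (pos 2,3,6,7,10,11,14,15): 1⊕0⊕0⊕1⊕1⊕0⊕0⊕0 = 1
s4 (pos 4,5,6,7,12,13,14,15): 0⊕0⊕0⊕1⊕1⊕0⊕0⊕0 = 0
s8 (pos 8,9,10,11,12,13,14,15): 0⊕1⊕1⊕0⊕1⊕0⊕0⊕0 = 1
Syndrome s8…s1 = 1010 → error at position 10.
Flip position 10: 010000101101000 → 010000101001000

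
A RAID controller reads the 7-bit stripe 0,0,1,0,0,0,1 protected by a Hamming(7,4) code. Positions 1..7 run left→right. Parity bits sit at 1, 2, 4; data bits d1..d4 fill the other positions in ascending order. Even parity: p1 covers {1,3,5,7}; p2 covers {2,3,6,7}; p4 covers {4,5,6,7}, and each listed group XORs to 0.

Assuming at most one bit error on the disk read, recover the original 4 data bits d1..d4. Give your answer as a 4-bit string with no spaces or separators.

1001

s1 (pos 1,3,5,7): 0⊕1⊕0⊕1 = 0
s2 (pos 2,3,6,7): 0⊕1⊕0⊕1 = 0
s4 (pos 4,5,6,7): 0⊕0⊕0⊕1 = 1
Syndrome s4…s1 = 100 → error at position 4.
Flip position 4: 0010001 → 0011001
Read data bits from positions 3,5,6,7: 1001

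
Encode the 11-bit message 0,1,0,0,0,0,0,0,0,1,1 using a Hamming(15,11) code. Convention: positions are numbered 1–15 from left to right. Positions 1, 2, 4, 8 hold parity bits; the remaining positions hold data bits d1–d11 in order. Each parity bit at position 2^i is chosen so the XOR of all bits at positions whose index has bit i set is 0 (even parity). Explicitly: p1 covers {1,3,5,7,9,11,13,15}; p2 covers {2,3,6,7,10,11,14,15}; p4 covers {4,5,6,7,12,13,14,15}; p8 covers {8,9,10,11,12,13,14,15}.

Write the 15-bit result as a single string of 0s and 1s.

000110000000011

Place data at non-parity positions: p1 p2 0 p4 1 0 0 p8 0 0 0 0 0 1 1
p1 (pos 1,3,5,7,9,11,13,15): XOR of data positions = 0⊕1⊕0⊕0⊕0⊕0⊕1 = 0
p2 (pos 2,3,6,7,10,11,14,15): XOR of data positions = 0⊕0⊕0⊕0⊕0⊕1⊕1 = 0
p4 (pos 4,5,6,7,12,13,14,15): XOR of data positions = 1⊕0⊕0⊕0⊕0⊕1⊕1 = 1
p8 (pos 8,9,10,11,12,13,14,15): XOR of data positions = 0⊕0⊕0⊕0⊕0⊕1⊕1 = 0
Codeword: 000110000000011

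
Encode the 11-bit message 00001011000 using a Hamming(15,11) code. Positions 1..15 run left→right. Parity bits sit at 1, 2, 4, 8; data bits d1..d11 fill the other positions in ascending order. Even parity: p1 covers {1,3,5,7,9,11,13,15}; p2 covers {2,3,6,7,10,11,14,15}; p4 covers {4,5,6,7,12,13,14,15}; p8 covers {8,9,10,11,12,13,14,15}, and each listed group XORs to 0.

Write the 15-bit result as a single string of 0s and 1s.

Place data at non-parity positions: p1 p2 0 p4 0 0 0 p8 1 0 1 1 0 0 0
p1 (pos 1,3,5,7,9,11,13,15): XOR of data positions = 0⊕0⊕0⊕1⊕1⊕0⊕0 = 0
p2 (pos 2,3,6,7,10,11,14,15): XOR of data positions = 0⊕0⊕0⊕0⊕1⊕0⊕0 = 1
p4 (pos 4,5,6,7,12,13,14,15): XOR of data positions = 0⊕0⊕0⊕1⊕0⊕0⊕0 = 1
p8 (pos 8,9,10,11,12,13,14,15): XOR of data positions = 1⊕0⊕1⊕1⊕0⊕0⊕0 = 1
Codeword: 010100011011000

010100011011000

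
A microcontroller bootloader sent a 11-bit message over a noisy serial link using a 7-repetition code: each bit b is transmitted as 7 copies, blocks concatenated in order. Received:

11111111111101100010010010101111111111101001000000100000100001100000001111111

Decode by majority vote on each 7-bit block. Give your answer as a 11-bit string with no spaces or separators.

Block 1 (1111111): 7 ones → 1
Block 2 (1111101): 6 ones → 1
Block 3 (1000100): 2 ones → 0
Block 4 (1001010): 3 ones → 0
Block 5 (1111111): 7 ones → 1
Block 6 (1111010): 5 ones → 1
Block 7 (0100000): 1 one → 0
Block 8 (0100000): 1 one → 0
Block 9 (1000011): 3 ones → 0
Block 10 (0000000): 0 ones → 0
Block 11 (1111111): 7 ones → 1

11001100001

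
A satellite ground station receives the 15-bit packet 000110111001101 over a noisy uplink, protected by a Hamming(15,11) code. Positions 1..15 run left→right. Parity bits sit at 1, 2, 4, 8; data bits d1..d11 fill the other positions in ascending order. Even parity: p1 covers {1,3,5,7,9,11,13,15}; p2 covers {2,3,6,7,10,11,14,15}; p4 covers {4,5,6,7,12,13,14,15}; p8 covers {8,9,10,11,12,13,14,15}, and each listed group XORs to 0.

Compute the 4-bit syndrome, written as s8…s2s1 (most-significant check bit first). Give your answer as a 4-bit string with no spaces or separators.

s1 (pos 1,3,5,7,9,11,13,15): 0⊕0⊕1⊕1⊕1⊕0⊕1⊕1 = 1
s2 (pos 2,3,6,7,10,11,14,15): 0⊕0⊕0⊕1⊕0⊕0⊕0⊕1 = 0
s4 (pos 4,5,6,7,12,13,14,15): 1⊕1⊕0⊕1⊕1⊕1⊕0⊕1 = 0
s8 (pos 8,9,10,11,12,13,14,15): 1⊕1⊕0⊕0⊕1⊕1⊕0⊕1 = 1
Syndrome s8…s1 = 1001 → error at position 9.

1001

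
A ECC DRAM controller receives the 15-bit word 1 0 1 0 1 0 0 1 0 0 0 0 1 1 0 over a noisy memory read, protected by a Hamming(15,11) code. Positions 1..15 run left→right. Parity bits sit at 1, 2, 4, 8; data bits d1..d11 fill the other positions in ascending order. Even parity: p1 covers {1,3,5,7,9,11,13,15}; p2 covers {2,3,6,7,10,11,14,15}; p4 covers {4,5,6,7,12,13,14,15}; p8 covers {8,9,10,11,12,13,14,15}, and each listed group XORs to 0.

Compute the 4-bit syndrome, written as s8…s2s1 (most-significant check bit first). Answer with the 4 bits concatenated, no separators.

s1 (pos 1,3,5,7,9,11,13,15): 1⊕1⊕1⊕0⊕0⊕0⊕1⊕0 = 0
s2 (pos 2,3,6,7,10,11,14,15): 0⊕1⊕0⊕0⊕0⊕0⊕1⊕0 = 0
s4 (pos 4,5,6,7,12,13,14,15): 0⊕1⊕0⊕0⊕0⊕1⊕1⊕0 = 1
s8 (pos 8,9,10,11,12,13,14,15): 1⊕0⊕0⊕0⊕0⊕1⊕1⊕0 = 1
Syndrome s8…s1 = 1100 → error at position 12.

1100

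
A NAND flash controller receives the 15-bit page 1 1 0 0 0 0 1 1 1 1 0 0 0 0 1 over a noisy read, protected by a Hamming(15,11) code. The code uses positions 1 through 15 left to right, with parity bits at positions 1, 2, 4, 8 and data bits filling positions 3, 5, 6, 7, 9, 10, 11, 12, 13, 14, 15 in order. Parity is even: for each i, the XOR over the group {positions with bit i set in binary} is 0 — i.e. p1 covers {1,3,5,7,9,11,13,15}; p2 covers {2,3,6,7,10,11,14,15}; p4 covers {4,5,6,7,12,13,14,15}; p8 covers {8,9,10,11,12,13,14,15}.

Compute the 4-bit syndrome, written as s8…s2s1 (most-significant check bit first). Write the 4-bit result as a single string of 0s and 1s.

0000

s1 (pos 1,3,5,7,9,11,13,15): 1⊕0⊕0⊕1⊕1⊕0⊕0⊕1 = 0
s2 (pos 2,3,6,7,10,11,14,15): 1⊕0⊕0⊕1⊕1⊕0⊕0⊕1 = 0
s4 (pos 4,5,6,7,12,13,14,15): 0⊕0⊕0⊕1⊕0⊕0⊕0⊕1 = 0
s8 (pos 8,9,10,11,12,13,14,15): 1⊕1⊕1⊕0⊕0⊕0⊕0⊕1 = 0
Syndrome s8…s1 = 0000 → no error.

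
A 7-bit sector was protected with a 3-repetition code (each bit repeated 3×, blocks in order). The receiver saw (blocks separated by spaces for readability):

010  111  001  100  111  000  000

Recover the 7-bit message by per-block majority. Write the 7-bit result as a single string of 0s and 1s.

Block 1 (010): 1 one → 0
Block 2 (111): 3 ones → 1
Block 3 (001): 1 one → 0
Block 4 (100): 1 one → 0
Block 5 (111): 3 ones → 1
Block 6 (000): 0 ones → 0
Block 7 (000): 0 ones → 0

0100100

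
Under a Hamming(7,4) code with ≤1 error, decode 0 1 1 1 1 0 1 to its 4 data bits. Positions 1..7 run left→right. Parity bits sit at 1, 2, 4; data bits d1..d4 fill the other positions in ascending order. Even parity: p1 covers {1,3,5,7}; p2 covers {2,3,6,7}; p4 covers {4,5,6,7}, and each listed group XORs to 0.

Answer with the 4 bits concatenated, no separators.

s1 (pos 1,3,5,7): 0⊕1⊕1⊕1 = 1
s2 (pos 2,3,6,7): 1⊕1⊕0⊕1 = 1
s4 (pos 4,5,6,7): 1⊕1⊕0⊕1 = 1
Syndrome s4…s1 = 111 → error at position 7.
Flip position 7: 0111101 → 0111100
Read data bits from positions 3,5,6,7: 1100

1100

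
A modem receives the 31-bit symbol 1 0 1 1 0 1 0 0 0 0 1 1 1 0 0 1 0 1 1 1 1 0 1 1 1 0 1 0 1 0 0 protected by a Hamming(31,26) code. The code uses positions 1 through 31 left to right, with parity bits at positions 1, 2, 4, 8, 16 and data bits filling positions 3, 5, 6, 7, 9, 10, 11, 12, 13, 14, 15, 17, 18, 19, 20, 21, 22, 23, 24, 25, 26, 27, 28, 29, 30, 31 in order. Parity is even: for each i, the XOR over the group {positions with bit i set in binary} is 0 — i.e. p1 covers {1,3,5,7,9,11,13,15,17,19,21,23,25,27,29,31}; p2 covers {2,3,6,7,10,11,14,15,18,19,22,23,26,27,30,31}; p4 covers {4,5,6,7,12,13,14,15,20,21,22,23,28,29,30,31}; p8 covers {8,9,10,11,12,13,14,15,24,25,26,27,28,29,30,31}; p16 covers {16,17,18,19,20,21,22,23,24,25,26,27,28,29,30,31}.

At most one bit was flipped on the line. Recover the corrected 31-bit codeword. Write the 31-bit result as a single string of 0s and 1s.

1011010001111001011110111010100

s1 (pos 1,3,5,7,9,11,13,15,17,19,21,23,25,27,29,31): 1⊕1⊕0⊕0⊕0⊕1⊕1⊕0⊕0⊕1⊕1⊕1⊕1⊕1⊕1⊕0 = 0
s2 (pos 2,3,6,7,10,11,14,15,18,19,22,23,26,27,30,31): 0⊕1⊕1⊕0⊕0⊕1⊕0⊕0⊕1⊕1⊕0⊕1⊕0⊕1⊕0⊕0 = 1
s4 (pos 4,5,6,7,12,13,14,15,20,21,22,23,28,29,30,31): 1⊕0⊕1⊕0⊕1⊕1⊕0⊕0⊕1⊕1⊕0⊕1⊕0⊕1⊕0⊕0 = 0
s8 (pos 8,9,10,11,12,13,14,15,24,25,26,27,28,29,30,31): 0⊕0⊕0⊕1⊕1⊕1⊕0⊕0⊕1⊕1⊕0⊕1⊕0⊕1⊕0⊕0 = 1
s16 (pos 16,17,18,19,20,21,22,23,24,25,26,27,28,29,30,31): 1⊕0⊕1⊕1⊕1⊕1⊕0⊕1⊕1⊕1⊕0⊕1⊕0⊕1⊕0⊕0 = 0
Syndrome s16…s1 = 01010 → error at position 10.
Flip position 10: 1011010000111001011110111010100 → 1011010001111001011110111010100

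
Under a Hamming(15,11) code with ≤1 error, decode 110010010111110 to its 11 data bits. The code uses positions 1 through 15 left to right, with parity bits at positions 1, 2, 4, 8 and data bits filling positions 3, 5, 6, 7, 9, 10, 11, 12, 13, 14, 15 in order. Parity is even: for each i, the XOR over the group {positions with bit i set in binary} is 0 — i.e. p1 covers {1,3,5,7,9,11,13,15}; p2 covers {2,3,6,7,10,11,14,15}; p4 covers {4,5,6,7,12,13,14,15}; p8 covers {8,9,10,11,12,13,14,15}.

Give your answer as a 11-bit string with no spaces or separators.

01000111110

s1 (pos 1,3,5,7,9,11,13,15): 1⊕0⊕1⊕0⊕0⊕1⊕1⊕0 = 0
s2 (pos 2,3,6,7,10,11,14,15): 1⊕0⊕0⊕0⊕1⊕1⊕1⊕0 = 0
s4 (pos 4,5,6,7,12,13,14,15): 0⊕1⊕0⊕0⊕1⊕1⊕1⊕0 = 0
s8 (pos 8,9,10,11,12,13,14,15): 1⊕0⊕1⊕1⊕1⊕1⊕1⊕0 = 0
Syndrome s8…s1 = 0000 → no error.
Read data bits from positions 3,5,6,7,9,10,11,12,13,14,15: 01000111110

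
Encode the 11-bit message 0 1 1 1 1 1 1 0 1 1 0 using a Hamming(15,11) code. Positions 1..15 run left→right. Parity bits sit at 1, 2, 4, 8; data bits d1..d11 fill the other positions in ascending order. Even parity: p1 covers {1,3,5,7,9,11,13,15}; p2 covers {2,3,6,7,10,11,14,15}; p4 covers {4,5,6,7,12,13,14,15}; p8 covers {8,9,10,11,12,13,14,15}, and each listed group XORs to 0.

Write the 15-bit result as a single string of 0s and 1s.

110111111110110

Place data at non-parity positions: p1 p2 0 p4 1 1 1 p8 1 1 1 0 1 1 0
p1 (pos 1,3,5,7,9,11,13,15): XOR of data positions = 0⊕1⊕1⊕1⊕1⊕1⊕0 = 1
p2 (pos 2,3,6,7,10,11,14,15): XOR of data positions = 0⊕1⊕1⊕1⊕1⊕1⊕0 = 1
p4 (pos 4,5,6,7,12,13,14,15): XOR of data positions = 1⊕1⊕1⊕0⊕1⊕1⊕0 = 1
p8 (pos 8,9,10,11,12,13,14,15): XOR of data positions = 1⊕1⊕1⊕0⊕1⊕1⊕0 = 1
Codeword: 110111111110110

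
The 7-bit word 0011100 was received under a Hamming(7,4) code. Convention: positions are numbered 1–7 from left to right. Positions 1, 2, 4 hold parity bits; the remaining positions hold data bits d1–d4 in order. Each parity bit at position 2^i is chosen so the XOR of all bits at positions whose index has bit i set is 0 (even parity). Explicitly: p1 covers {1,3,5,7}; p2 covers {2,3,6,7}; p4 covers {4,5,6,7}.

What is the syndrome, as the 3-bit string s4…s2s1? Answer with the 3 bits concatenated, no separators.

s1 (pos 1,3,5,7): 0⊕1⊕1⊕0 = 0
s2 (pos 2,3,6,7): 0⊕1⊕0⊕0 = 1
s4 (pos 4,5,6,7): 1⊕1⊕0⊕0 = 0
Syndrome s4…s1 = 010 → error at position 2.

010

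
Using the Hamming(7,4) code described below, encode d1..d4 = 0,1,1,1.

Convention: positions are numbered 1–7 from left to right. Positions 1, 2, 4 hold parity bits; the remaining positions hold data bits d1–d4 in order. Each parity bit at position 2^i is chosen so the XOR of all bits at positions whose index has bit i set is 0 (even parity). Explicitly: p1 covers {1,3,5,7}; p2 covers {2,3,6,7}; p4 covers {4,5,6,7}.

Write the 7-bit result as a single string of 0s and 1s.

Place data at non-parity positions: p1 p2 0 p4 1 1 1
p1 (pos 1,3,5,7): XOR of data positions = 0⊕1⊕1 = 0
p2 (pos 2,3,6,7): XOR of data positions = 0⊕1⊕1 = 0
p4 (pos 4,5,6,7): XOR of data positions = 1⊕1⊕1 = 1
Codeword: 0001111

0001111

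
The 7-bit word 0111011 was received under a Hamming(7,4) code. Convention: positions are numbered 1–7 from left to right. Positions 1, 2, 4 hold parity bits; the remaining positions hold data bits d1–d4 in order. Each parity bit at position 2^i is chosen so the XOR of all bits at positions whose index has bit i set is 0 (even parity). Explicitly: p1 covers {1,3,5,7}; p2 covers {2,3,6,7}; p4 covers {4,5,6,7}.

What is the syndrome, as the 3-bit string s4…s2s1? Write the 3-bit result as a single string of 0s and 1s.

s1 (pos 1,3,5,7): 0⊕1⊕0⊕1 = 0
s2 (pos 2,3,6,7): 1⊕1⊕1⊕1 = 0
s4 (pos 4,5,6,7): 1⊕0⊕1⊕1 = 1
Syndrome s4…s1 = 100 → error at position 4.

100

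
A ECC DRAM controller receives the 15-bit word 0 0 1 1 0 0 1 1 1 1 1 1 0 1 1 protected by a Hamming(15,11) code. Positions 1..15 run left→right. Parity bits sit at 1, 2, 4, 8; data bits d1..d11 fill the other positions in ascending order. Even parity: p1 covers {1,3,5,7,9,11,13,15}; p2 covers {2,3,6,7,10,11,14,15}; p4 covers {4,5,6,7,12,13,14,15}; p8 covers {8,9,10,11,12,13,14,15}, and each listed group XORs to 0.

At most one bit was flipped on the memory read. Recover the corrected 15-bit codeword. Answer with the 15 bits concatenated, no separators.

s1 (pos 1,3,5,7,9,11,13,15): 0⊕1⊕0⊕1⊕1⊕1⊕0⊕1 = 1
s2 (pos 2,3,6,7,10,11,14,15): 0⊕1⊕0⊕1⊕1⊕1⊕1⊕1 = 0
s4 (pos 4,5,6,7,12,13,14,15): 1⊕0⊕0⊕1⊕1⊕0⊕1⊕1 = 1
s8 (pos 8,9,10,11,12,13,14,15): 1⊕1⊕1⊕1⊕1⊕0⊕1⊕1 = 1
Syndrome s8…s1 = 1101 → error at position 13.
Flip position 13: 001100111111011 → 001100111111111

001100111111111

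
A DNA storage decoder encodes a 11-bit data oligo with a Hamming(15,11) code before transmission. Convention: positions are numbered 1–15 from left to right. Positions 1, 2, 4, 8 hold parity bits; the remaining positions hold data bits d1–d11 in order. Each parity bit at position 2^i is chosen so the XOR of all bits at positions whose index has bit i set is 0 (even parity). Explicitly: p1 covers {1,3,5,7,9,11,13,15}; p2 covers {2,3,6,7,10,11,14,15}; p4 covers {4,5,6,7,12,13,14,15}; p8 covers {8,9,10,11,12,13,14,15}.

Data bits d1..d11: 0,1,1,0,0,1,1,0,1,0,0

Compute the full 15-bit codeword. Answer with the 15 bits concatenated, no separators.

110111010110100

Place data at non-parity positions: p1 p2 0 p4 1 1 0 p8 0 1 1 0 1 0 0
p1 (pos 1,3,5,7,9,11,13,15): XOR of data positions = 0⊕1⊕0⊕0⊕1⊕1⊕0 = 1
p2 (pos 2,3,6,7,10,11,14,15): XOR of data positions = 0⊕1⊕0⊕1⊕1⊕0⊕0 = 1
p4 (pos 4,5,6,7,12,13,14,15): XOR of data positions = 1⊕1⊕0⊕0⊕1⊕0⊕0 = 1
p8 (pos 8,9,10,11,12,13,14,15): XOR of data positions = 0⊕1⊕1⊕0⊕1⊕0⊕0 = 1
Codeword: 110111010110100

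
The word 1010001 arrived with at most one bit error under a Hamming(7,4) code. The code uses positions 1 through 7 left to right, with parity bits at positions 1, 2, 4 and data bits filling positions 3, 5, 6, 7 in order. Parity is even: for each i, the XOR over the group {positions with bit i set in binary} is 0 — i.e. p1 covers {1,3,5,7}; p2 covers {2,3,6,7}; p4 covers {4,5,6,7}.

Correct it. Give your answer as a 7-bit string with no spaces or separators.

s1 (pos 1,3,5,7): 1⊕1⊕0⊕1 = 1
s2 (pos 2,3,6,7): 0⊕1⊕0⊕1 = 0
s4 (pos 4,5,6,7): 0⊕0⊕0⊕1 = 1
Syndrome s4…s1 = 101 → error at position 5.
Flip position 5: 1010001 → 1010101

1010101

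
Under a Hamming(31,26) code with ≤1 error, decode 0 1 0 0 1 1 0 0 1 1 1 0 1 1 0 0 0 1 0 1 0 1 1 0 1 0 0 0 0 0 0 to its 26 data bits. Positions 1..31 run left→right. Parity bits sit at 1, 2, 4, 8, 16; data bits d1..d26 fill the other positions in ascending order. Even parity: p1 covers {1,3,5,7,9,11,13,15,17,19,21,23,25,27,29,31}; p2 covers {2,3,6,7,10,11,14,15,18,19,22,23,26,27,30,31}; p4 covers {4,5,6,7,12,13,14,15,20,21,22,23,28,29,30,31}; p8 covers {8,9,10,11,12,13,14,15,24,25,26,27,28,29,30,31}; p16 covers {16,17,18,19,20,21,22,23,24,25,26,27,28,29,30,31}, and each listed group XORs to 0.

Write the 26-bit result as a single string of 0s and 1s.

01101110110010001101000000

s1 (pos 1,3,5,7,9,11,13,15,17,19,21,23,25,27,29,31): 0⊕0⊕1⊕0⊕1⊕1⊕1⊕0⊕0⊕0⊕0⊕1⊕1⊕0⊕0⊕0 = 0
s2 (pos 2,3,6,7,10,11,14,15,18,19,22,23,26,27,30,31): 1⊕0⊕1⊕0⊕1⊕1⊕1⊕0⊕1⊕0⊕1⊕1⊕0⊕0⊕0⊕0 = 0
s4 (pos 4,5,6,7,12,13,14,15,20,21,22,23,28,29,30,31): 0⊕1⊕1⊕0⊕0⊕1⊕1⊕0⊕1⊕0⊕1⊕1⊕0⊕0⊕0⊕0 = 1
s8 (pos 8,9,10,11,12,13,14,15,24,25,26,27,28,29,30,31): 0⊕1⊕1⊕1⊕0⊕1⊕1⊕0⊕0⊕1⊕0⊕0⊕0⊕0⊕0⊕0 = 0
s16 (pos 16,17,18,19,20,21,22,23,24,25,26,27,28,29,30,31): 0⊕0⊕1⊕0⊕1⊕0⊕1⊕1⊕0⊕1⊕0⊕0⊕0⊕0⊕0⊕0 = 1
Syndrome s16…s1 = 10100 → error at position 20.
Flip position 20: 0100110011101100010101101000000 → 0100110011101100010001101000000
Read data bits from positions 3,5,6,7,9,10,11,12,13,14,15,17,18,19,20,21,22,23,24,25,26,27,28,29,30,31: 01101110110010001101000000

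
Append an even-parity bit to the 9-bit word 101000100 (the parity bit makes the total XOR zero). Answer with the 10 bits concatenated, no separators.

1010001001

XOR of the 9 data bits: 1⊕0⊕1⊕0⊕0⊕0⊕1⊕0⊕0 = 1
Parity bit = 1 (so all 10 bits XOR to 0).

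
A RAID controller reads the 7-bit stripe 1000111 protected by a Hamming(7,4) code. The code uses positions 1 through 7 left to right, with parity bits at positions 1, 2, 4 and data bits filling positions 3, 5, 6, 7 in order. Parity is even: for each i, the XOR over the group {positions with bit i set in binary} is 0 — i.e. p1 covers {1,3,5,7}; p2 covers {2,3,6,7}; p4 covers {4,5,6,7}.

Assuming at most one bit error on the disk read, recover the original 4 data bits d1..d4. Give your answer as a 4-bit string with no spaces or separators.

0011

s1 (pos 1,3,5,7): 1⊕0⊕1⊕1 = 1
s2 (pos 2,3,6,7): 0⊕0⊕1⊕1 = 0
s4 (pos 4,5,6,7): 0⊕1⊕1⊕1 = 1
Syndrome s4…s1 = 101 → error at position 5.
Flip position 5: 1000111 → 1000011
Read data bits from positions 3,5,6,7: 0011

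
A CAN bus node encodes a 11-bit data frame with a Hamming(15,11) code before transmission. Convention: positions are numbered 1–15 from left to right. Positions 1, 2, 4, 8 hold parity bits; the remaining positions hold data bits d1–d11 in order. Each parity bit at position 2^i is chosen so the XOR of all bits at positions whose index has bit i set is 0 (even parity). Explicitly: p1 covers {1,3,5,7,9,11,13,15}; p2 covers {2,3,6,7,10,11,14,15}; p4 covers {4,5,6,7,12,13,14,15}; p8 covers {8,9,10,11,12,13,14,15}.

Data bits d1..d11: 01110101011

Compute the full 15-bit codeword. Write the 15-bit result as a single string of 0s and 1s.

Place data at non-parity positions: p1 p2 0 p4 1 1 1 p8 0 1 0 1 0 1 1
p1 (pos 1,3,5,7,9,11,13,15): XOR of data positions = 0⊕1⊕1⊕0⊕0⊕0⊕1 = 1
p2 (pos 2,3,6,7,10,11,14,15): XOR of data positions = 0⊕1⊕1⊕1⊕0⊕1⊕1 = 1
p4 (pos 4,5,6,7,12,13,14,15): XOR of data positions = 1⊕1⊕1⊕1⊕0⊕1⊕1 = 0
p8 (pos 8,9,10,11,12,13,14,15): XOR of data positions = 0⊕1⊕0⊕1⊕0⊕1⊕1 = 0
Codeword: 110011100101011

110011100101011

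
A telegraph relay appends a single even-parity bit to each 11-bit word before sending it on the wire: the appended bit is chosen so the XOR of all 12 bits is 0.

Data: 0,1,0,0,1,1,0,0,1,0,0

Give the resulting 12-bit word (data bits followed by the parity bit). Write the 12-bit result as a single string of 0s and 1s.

XOR of the 11 data bits: 0⊕1⊕0⊕0⊕1⊕1⊕0⊕0⊕1⊕0⊕0 = 0
Parity bit = 0 (so all 12 bits XOR to 0).

010011001000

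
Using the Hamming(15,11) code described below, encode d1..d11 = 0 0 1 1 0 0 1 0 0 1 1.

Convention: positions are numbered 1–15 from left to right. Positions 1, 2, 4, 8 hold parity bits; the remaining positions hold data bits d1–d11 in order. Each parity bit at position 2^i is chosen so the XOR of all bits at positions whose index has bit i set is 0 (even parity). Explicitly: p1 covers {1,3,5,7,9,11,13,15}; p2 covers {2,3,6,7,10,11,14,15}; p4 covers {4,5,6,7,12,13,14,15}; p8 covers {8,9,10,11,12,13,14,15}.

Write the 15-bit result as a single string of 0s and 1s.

Place data at non-parity positions: p1 p2 0 p4 0 1 1 p8 0 0 1 0 0 1 1
p1 (pos 1,3,5,7,9,11,13,15): XOR of data positions = 0⊕0⊕1⊕0⊕1⊕0⊕1 = 1
p2 (pos 2,3,6,7,10,11,14,15): XOR of data positions = 0⊕1⊕1⊕0⊕1⊕1⊕1 = 1
p4 (pos 4,5,6,7,12,13,14,15): XOR of data positions = 0⊕1⊕1⊕0⊕0⊕1⊕1 = 0
p8 (pos 8,9,10,11,12,13,14,15): XOR of data positions = 0⊕0⊕1⊕0⊕0⊕1⊕1 = 1
Codeword: 110001110010011

110001110010011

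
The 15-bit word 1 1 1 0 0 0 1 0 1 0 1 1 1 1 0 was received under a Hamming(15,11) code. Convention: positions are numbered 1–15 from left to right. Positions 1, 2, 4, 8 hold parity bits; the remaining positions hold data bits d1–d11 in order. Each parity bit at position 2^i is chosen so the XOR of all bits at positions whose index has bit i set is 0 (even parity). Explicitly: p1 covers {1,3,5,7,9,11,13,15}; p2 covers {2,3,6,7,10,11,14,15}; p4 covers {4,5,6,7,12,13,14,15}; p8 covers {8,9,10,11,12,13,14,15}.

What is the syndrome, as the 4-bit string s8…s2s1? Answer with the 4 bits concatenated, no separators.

s1 (pos 1,3,5,7,9,11,13,15): 1⊕1⊕0⊕1⊕1⊕1⊕1⊕0 = 0
s2 (pos 2,3,6,7,10,11,14,15): 1⊕1⊕0⊕1⊕0⊕1⊕1⊕0 = 1
s4 (pos 4,5,6,7,12,13,14,15): 0⊕0⊕0⊕1⊕1⊕1⊕1⊕0 = 0
s8 (pos 8,9,10,11,12,13,14,15): 0⊕1⊕0⊕1⊕1⊕1⊕1⊕0 = 1
Syndrome s8…s1 = 1010 → error at position 10.

1010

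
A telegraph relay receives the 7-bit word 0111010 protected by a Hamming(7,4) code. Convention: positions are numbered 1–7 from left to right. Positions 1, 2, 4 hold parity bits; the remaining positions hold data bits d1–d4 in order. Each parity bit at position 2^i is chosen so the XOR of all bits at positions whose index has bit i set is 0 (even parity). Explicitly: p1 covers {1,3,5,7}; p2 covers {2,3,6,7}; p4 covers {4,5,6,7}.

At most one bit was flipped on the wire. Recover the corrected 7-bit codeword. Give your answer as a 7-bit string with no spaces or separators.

0101010

s1 (pos 1,3,5,7): 0⊕1⊕0⊕0 = 1
s2 (pos 2,3,6,7): 1⊕1⊕1⊕0 = 1
s4 (pos 4,5,6,7): 1⊕0⊕1⊕0 = 0
Syndrome s4…s1 = 011 → error at position 3.
Flip position 3: 0111010 → 0101010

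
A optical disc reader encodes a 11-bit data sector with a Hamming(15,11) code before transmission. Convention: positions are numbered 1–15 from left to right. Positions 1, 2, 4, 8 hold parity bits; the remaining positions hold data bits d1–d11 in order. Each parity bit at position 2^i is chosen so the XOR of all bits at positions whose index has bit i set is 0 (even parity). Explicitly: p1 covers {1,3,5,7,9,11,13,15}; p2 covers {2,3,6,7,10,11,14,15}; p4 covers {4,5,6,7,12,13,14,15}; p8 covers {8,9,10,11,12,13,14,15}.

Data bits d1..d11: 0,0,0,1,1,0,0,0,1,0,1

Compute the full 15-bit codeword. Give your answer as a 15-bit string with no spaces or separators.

Place data at non-parity positions: p1 p2 0 p4 0 0 1 p8 1 0 0 0 1 0 1
p1 (pos 1,3,5,7,9,11,13,15): XOR of data positions = 0⊕0⊕1⊕1⊕0⊕1⊕1 = 0
p2 (pos 2,3,6,7,10,11,14,15): XOR of data positions = 0⊕0⊕1⊕0⊕0⊕0⊕1 = 0
p4 (pos 4,5,6,7,12,13,14,15): XOR of data positions = 0⊕0⊕1⊕0⊕1⊕0⊕1 = 1
p8 (pos 8,9,10,11,12,13,14,15): XOR of data positions = 1⊕0⊕0⊕0⊕1⊕0⊕1 = 1
Codeword: 000100111000101

000100111000101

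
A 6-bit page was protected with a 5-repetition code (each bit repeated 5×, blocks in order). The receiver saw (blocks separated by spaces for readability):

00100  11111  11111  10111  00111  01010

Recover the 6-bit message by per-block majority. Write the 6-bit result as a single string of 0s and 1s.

011110

Block 1 (00100): 1 one → 0
Block 2 (11111): 5 ones → 1
Block 3 (11111): 5 ones → 1
Block 4 (10111): 4 ones → 1
Block 5 (00111): 3 ones → 1
Block 6 (01010): 2 ones → 0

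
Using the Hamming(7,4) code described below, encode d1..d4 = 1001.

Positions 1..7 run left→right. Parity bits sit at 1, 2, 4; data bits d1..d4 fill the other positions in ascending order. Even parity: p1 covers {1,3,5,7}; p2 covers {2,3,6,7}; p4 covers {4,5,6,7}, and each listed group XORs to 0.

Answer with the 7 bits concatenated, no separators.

Place data at non-parity positions: p1 p2 1 p4 0 0 1
p1 (pos 1,3,5,7): XOR of data positions = 1⊕0⊕1 = 0
p2 (pos 2,3,6,7): XOR of data positions = 1⊕0⊕1 = 0
p4 (pos 4,5,6,7): XOR of data positions = 0⊕0⊕1 = 1
Codeword: 0011001

0011001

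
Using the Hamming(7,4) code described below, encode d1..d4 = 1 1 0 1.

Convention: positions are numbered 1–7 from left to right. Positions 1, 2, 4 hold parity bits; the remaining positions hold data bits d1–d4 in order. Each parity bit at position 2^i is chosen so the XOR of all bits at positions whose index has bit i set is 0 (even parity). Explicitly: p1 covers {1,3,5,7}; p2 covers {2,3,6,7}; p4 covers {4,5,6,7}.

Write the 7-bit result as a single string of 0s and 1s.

1010101

Place data at non-parity positions: p1 p2 1 p4 1 0 1
p1 (pos 1,3,5,7): XOR of data positions = 1⊕1⊕1 = 1
p2 (pos 2,3,6,7): XOR of data positions = 1⊕0⊕1 = 0
p4 (pos 4,5,6,7): XOR of data positions = 1⊕0⊕1 = 0
Codeword: 1010101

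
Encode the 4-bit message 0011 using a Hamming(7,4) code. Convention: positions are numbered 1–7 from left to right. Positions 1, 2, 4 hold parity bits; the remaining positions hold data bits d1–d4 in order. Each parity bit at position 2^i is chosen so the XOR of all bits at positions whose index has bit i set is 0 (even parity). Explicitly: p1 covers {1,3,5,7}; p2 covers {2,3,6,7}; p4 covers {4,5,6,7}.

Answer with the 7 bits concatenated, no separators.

Place data at non-parity positions: p1 p2 0 p4 0 1 1
p1 (pos 1,3,5,7): XOR of data positions = 0⊕0⊕1 = 1
p2 (pos 2,3,6,7): XOR of data positions = 0⊕1⊕1 = 0
p4 (pos 4,5,6,7): XOR of data positions = 0⊕1⊕1 = 0
Codeword: 1000011

1000011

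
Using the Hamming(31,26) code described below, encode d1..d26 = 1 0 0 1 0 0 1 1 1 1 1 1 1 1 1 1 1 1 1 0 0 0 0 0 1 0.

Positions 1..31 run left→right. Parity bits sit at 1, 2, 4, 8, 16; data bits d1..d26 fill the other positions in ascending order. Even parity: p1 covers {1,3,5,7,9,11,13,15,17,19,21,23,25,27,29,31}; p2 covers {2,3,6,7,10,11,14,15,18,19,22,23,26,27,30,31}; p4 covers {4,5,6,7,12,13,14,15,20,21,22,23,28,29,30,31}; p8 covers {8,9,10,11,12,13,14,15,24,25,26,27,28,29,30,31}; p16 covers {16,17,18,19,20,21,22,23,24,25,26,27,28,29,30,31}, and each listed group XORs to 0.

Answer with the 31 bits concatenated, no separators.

Place data at non-parity positions: p1 p2 1 p4 0 0 1 p8 0 0 1 1 1 1 1 p16 1 1 1 1 1 1 1 1 0 0 0 0 0 1 0
p1 (pos 1,3,5,7,9,11,13,15,17,19,21,23,25,27,29,31): XOR of data positions = 1⊕0⊕1⊕0⊕1⊕1⊕1⊕1⊕1⊕1⊕1⊕0⊕0⊕0⊕0 = 1
p2 (pos 2,3,6,7,10,11,14,15,18,19,22,23,26,27,30,31): XOR of data positions = 1⊕0⊕1⊕0⊕1⊕1⊕1⊕1⊕1⊕1⊕1⊕0⊕0⊕1⊕0 = 0
p4 (pos 4,5,6,7,12,13,14,15,20,21,22,23,28,29,30,31): XOR of data positions = 0⊕0⊕1⊕1⊕1⊕1⊕1⊕1⊕1⊕1⊕1⊕0⊕0⊕1⊕0 = 0
p8 (pos 8,9,10,11,12,13,14,15,24,25,26,27,28,29,30,31): XOR of data positions = 0⊕0⊕1⊕1⊕1⊕1⊕1⊕1⊕0⊕0⊕0⊕0⊕0⊕1⊕0 = 1
p16 (pos 16,17,18,19,20,21,22,23,24,25,26,27,28,29,30,31): XOR of data positions = 1⊕1⊕1⊕1⊕1⊕1⊕1⊕1⊕0⊕0⊕0⊕0⊕0⊕1⊕0 = 1
Codeword: 1010001100111111111111110000010

1010001100111111111111110000010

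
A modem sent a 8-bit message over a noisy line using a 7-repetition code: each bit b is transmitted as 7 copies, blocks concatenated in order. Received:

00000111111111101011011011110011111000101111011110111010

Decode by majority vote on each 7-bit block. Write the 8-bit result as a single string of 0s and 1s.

Block 1 (0000011): 2 ones → 0
Block 2 (1111111): 7 ones → 1
Block 3 (1010110): 4 ones → 1
Block 4 (1101111): 6 ones → 1
Block 5 (0011111): 5 ones → 1
Block 6 (0001011): 3 ones → 0
Block 7 (1101111): 6 ones → 1
Block 8 (0111010): 4 ones → 1

01111011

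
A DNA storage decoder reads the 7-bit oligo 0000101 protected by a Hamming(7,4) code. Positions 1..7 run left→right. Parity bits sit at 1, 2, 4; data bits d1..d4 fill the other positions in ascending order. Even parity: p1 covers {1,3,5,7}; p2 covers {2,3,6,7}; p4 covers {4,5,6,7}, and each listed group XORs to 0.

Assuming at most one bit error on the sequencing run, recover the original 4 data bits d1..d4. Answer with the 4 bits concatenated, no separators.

s1 (pos 1,3,5,7): 0⊕0⊕1⊕1 = 0
s2 (pos 2,3,6,7): 0⊕0⊕0⊕1 = 1
s4 (pos 4,5,6,7): 0⊕1⊕0⊕1 = 0
Syndrome s4…s1 = 010 → error at position 2.
Flip position 2: 0000101 → 0100101
Read data bits from positions 3,5,6,7: 0101

0101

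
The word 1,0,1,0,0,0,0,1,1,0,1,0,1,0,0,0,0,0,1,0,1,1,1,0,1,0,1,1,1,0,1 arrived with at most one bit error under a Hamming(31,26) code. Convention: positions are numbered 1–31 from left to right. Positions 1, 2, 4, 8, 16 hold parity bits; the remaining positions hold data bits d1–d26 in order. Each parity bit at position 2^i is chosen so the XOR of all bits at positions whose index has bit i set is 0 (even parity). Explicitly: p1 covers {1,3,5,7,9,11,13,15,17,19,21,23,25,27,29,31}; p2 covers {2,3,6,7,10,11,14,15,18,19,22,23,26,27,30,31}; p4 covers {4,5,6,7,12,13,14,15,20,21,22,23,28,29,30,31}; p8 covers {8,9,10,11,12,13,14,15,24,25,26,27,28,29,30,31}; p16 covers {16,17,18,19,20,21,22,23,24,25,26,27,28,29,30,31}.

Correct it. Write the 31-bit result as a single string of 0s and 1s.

1010000110101000001011101011111

s1 (pos 1,3,5,7,9,11,13,15,17,19,21,23,25,27,29,31): 1⊕1⊕0⊕0⊕1⊕1⊕1⊕0⊕0⊕1⊕1⊕1⊕1⊕1⊕1⊕1 = 0
s2 (pos 2,3,6,7,10,11,14,15,18,19,22,23,26,27,30,31): 0⊕1⊕0⊕0⊕0⊕1⊕0⊕0⊕0⊕1⊕1⊕1⊕0⊕1⊕0⊕1 = 1
s4 (pos 4,5,6,7,12,13,14,15,20,21,22,23,28,29,30,31): 0⊕0⊕0⊕0⊕0⊕1⊕0⊕0⊕0⊕1⊕1⊕1⊕1⊕1⊕0⊕1 = 1
s8 (pos 8,9,10,11,12,13,14,15,24,25,26,27,28,29,30,31): 1⊕1⊕0⊕1⊕0⊕1⊕0⊕0⊕0⊕1⊕0⊕1⊕1⊕1⊕0⊕1 = 1
s16 (pos 16,17,18,19,20,21,22,23,24,25,26,27,28,29,30,31): 0⊕0⊕0⊕1⊕0⊕1⊕1⊕1⊕0⊕1⊕0⊕1⊕1⊕1⊕0⊕1 = 1
Syndrome s16…s1 = 11110 → error at position 30.
Flip position 30: 1010000110101000001011101011101 → 1010000110101000001011101011111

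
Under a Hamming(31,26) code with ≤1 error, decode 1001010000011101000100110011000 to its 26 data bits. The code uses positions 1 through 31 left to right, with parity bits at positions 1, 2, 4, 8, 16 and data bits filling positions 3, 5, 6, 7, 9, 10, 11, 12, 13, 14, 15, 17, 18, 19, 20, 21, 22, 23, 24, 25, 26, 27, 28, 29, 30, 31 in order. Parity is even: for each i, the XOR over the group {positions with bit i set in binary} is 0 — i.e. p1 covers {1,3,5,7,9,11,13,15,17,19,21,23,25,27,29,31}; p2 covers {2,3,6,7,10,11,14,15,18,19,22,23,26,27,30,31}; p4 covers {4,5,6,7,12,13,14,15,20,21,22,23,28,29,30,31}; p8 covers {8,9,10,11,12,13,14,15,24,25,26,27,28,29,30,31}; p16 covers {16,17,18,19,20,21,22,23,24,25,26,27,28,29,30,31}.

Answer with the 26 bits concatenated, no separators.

00100001110000100110011000

s1 (pos 1,3,5,7,9,11,13,15,17,19,21,23,25,27,29,31): 1⊕0⊕0⊕0⊕0⊕0⊕1⊕0⊕0⊕0⊕0⊕1⊕0⊕1⊕0⊕0 = 0
s2 (pos 2,3,6,7,10,11,14,15,18,19,22,23,26,27,30,31): 0⊕0⊕1⊕0⊕0⊕0⊕1⊕0⊕0⊕0⊕0⊕1⊕0⊕1⊕0⊕0 = 0
s4 (pos 4,5,6,7,12,13,14,15,20,21,22,23,28,29,30,31): 1⊕0⊕1⊕0⊕1⊕1⊕1⊕0⊕1⊕0⊕0⊕1⊕1⊕0⊕0⊕0 = 0
s8 (pos 8,9,10,11,12,13,14,15,24,25,26,27,28,29,30,31): 0⊕0⊕0⊕0⊕1⊕1⊕1⊕0⊕1⊕0⊕0⊕1⊕1⊕0⊕0⊕0 = 0
s16 (pos 16,17,18,19,20,21,22,23,24,25,26,27,28,29,30,31): 1⊕0⊕0⊕0⊕1⊕0⊕0⊕1⊕1⊕0⊕0⊕1⊕1⊕0⊕0⊕0 = 0
Syndrome s16…s1 = 00000 → no error.
Read data bits from positions 3,5,6,7,9,10,11,12,13,14,15,17,18,19,20,21,22,23,24,25,26,27,28,29,30,31: 00100001110000100110011000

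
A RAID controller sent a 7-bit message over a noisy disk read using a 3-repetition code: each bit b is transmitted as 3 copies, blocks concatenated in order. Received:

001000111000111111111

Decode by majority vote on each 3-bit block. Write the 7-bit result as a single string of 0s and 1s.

Block 1 (001): 1 one → 0
Block 2 (000): 0 ones → 0
Block 3 (111): 3 ones → 1
Block 4 (000): 0 ones → 0
Block 5 (111): 3 ones → 1
Block 6 (111): 3 ones → 1
Block 7 (111): 3 ones → 1

0010111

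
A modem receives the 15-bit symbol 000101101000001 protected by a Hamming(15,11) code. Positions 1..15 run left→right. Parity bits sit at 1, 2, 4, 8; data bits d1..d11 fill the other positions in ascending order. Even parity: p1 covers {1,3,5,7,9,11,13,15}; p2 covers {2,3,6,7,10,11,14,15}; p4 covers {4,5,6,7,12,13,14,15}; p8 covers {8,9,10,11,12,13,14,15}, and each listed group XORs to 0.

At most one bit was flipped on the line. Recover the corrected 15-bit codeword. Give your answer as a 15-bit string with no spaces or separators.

001101101000001

s1 (pos 1,3,5,7,9,11,13,15): 0⊕0⊕0⊕1⊕1⊕0⊕0⊕1 = 1
s2 (pos 2,3,6,7,10,11,14,15): 0⊕0⊕1⊕1⊕0⊕0⊕0⊕1 = 1
s4 (pos 4,5,6,7,12,13,14,15): 1⊕0⊕1⊕1⊕0⊕0⊕0⊕1 = 0
s8 (pos 8,9,10,11,12,13,14,15): 0⊕1⊕0⊕0⊕0⊕0⊕0⊕1 = 0
Syndrome s8…s1 = 0011 → error at position 3.
Flip position 3: 000101101000001 → 001101101000001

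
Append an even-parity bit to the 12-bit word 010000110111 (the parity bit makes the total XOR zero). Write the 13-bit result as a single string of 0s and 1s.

XOR of the 12 data bits: 0⊕1⊕0⊕0⊕0⊕0⊕1⊕1⊕0⊕1⊕1⊕1 = 0
Parity bit = 0 (so all 13 bits XOR to 0).

0100001101110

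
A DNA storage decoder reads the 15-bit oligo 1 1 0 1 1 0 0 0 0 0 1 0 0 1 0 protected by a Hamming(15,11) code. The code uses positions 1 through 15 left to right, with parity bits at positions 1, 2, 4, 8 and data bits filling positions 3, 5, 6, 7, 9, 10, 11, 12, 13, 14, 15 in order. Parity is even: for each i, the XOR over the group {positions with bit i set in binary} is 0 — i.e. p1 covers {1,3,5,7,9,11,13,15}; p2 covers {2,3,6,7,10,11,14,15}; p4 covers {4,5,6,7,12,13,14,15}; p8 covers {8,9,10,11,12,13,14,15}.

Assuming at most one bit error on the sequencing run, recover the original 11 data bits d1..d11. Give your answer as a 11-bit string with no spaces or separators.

s1 (pos 1,3,5,7,9,11,13,15): 1⊕0⊕1⊕0⊕0⊕1⊕0⊕0 = 1
s2 (pos 2,3,6,7,10,11,14,15): 1⊕0⊕0⊕0⊕0⊕1⊕1⊕0 = 1
s4 (pos 4,5,6,7,12,13,14,15): 1⊕1⊕0⊕0⊕0⊕0⊕1⊕0 = 1
s8 (pos 8,9,10,11,12,13,14,15): 0⊕0⊕0⊕1⊕0⊕0⊕1⊕0 = 0
Syndrome s8…s1 = 0111 → error at position 7.
Flip position 7: 110110000010010 → 110110100010010
Read data bits from positions 3,5,6,7,9,10,11,12,13,14,15: 01010010010

01010010010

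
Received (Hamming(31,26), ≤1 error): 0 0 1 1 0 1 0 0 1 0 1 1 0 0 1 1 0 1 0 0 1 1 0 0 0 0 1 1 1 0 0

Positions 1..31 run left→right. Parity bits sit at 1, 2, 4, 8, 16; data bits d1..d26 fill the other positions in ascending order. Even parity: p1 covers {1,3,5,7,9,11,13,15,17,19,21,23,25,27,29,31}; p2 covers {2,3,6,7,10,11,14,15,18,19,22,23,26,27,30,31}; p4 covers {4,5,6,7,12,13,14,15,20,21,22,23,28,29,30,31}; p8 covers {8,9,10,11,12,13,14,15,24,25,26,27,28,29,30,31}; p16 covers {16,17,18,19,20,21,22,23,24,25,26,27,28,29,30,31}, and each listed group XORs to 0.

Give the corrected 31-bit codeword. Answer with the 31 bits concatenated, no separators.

0011010010110011010011000001100

s1 (pos 1,3,5,7,9,11,13,15,17,19,21,23,25,27,29,31): 0⊕1⊕0⊕0⊕1⊕1⊕0⊕1⊕0⊕0⊕1⊕0⊕0⊕1⊕1⊕0 = 1
s2 (pos 2,3,6,7,10,11,14,15,18,19,22,23,26,27,30,31): 0⊕1⊕1⊕0⊕0⊕1⊕0⊕1⊕1⊕0⊕1⊕0⊕0⊕1⊕0⊕0 = 1
s4 (pos 4,5,6,7,12,13,14,15,20,21,22,23,28,29,30,31): 1⊕0⊕1⊕0⊕1⊕0⊕0⊕1⊕0⊕1⊕1⊕0⊕1⊕1⊕0⊕0 = 0
s8 (pos 8,9,10,11,12,13,14,15,24,25,26,27,28,29,30,31): 0⊕1⊕0⊕1⊕1⊕0⊕0⊕1⊕0⊕0⊕0⊕1⊕1⊕1⊕0⊕0 = 1
s16 (pos 16,17,18,19,20,21,22,23,24,25,26,27,28,29,30,31): 1⊕0⊕1⊕0⊕0⊕1⊕1⊕0⊕0⊕0⊕0⊕1⊕1⊕1⊕0⊕0 = 1
Syndrome s16…s1 = 11011 → error at position 27.
Flip position 27: 0011010010110011010011000011100 → 0011010010110011010011000001100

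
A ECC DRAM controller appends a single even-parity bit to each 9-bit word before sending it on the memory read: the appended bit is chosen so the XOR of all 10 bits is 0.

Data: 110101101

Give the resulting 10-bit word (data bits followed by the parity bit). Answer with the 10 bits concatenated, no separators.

XOR of the 9 data bits: 1⊕1⊕0⊕1⊕0⊕1⊕1⊕0⊕1 = 0
Parity bit = 0 (so all 10 bits XOR to 0).

1101011010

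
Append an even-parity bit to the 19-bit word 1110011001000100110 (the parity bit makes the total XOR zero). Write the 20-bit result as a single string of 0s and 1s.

XOR of the 19 data bits: 1⊕1⊕1⊕0⊕0⊕1⊕1⊕0⊕0⊕1⊕0⊕0⊕0⊕1⊕0⊕0⊕1⊕1⊕0 = 1
Parity bit = 1 (so all 20 bits XOR to 0).

11100110010001001101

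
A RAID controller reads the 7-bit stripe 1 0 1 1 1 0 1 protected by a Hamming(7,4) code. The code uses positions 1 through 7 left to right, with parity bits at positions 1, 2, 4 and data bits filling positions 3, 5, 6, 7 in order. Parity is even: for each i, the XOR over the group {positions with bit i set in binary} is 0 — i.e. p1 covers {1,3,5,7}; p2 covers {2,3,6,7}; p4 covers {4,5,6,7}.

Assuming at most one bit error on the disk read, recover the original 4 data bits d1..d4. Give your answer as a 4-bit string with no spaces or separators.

1101

s1 (pos 1,3,5,7): 1⊕1⊕1⊕1 = 0
s2 (pos 2,3,6,7): 0⊕1⊕0⊕1 = 0
s4 (pos 4,5,6,7): 1⊕1⊕0⊕1 = 1
Syndrome s4…s1 = 100 → error at position 4.
Flip position 4: 1011101 → 1010101
Read data bits from positions 3,5,6,7: 1101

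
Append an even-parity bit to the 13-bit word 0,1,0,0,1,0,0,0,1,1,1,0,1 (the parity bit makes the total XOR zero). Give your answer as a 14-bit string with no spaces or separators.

XOR of the 13 data bits: 0⊕1⊕0⊕0⊕1⊕0⊕0⊕0⊕1⊕1⊕1⊕0⊕1 = 0
Parity bit = 0 (so all 14 bits XOR to 0).

01001000111010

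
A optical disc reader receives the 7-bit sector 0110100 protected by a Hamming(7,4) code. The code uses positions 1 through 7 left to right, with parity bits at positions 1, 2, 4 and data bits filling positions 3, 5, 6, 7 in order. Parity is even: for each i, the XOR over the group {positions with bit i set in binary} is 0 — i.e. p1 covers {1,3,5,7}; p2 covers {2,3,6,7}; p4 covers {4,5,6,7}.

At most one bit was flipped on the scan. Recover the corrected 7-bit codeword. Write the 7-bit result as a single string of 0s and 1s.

0111100

s1 (pos 1,3,5,7): 0⊕1⊕1⊕0 = 0
s2 (pos 2,3,6,7): 1⊕1⊕0⊕0 = 0
s4 (pos 4,5,6,7): 0⊕1⊕0⊕0 = 1
Syndrome s4…s1 = 100 → error at position 4.
Flip position 4: 0110100 → 0111100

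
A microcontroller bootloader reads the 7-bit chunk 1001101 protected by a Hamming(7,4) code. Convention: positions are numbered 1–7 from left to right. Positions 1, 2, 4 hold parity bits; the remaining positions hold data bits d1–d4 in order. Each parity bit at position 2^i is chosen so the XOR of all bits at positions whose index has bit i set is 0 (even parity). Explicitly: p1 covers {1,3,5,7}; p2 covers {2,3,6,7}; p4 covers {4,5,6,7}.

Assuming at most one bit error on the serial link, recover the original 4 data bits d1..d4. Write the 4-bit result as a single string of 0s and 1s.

s1 (pos 1,3,5,7): 1⊕0⊕1⊕1 = 1
s2 (pos 2,3,6,7): 0⊕0⊕0⊕1 = 1
s4 (pos 4,5,6,7): 1⊕1⊕0⊕1 = 1
Syndrome s4…s1 = 111 → error at position 7.
Flip position 7: 1001101 → 1001100
Read data bits from positions 3,5,6,7: 0100

0100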